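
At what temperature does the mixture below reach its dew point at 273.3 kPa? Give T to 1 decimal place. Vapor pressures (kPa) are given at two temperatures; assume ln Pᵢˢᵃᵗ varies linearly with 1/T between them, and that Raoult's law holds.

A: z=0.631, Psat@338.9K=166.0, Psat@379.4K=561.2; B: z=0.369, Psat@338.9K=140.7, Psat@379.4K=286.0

Dew-point temperature: Σzᵢ·P/Pᵢˢᵃᵗ(T) = 1. Interpolate ln Pᵢˢᵃᵗ = aᵢ + bᵢ/T.
  T = 338.9 K: ΣzᵢP/Pᵢˢᵃᵗ = 1.7556
  T = 379.4 K: ΣzᵢP/Pᵢˢᵃᵗ = 0.6599
  T = 359.1 K: ΣzᵢP/Pᵢˢᵃᵗ = 1.0400
  T = 369.2 K: ΣzᵢP/Pᵢˢᵃᵗ = 0.8227
  T = 364.1 K: ΣzᵢP/Pᵢˢᵃᵗ = 0.9241
  T = 361.6 K: ΣzᵢP/Pᵢˢᵃᵗ = 0.9798
  T = 360.4 K: ΣzᵢP/Pᵢˢᵃᵗ = 1.0081
Interpolating between 360.4 K and 361.6 K gives T ≈ 360.7 K.

T = 360.7 K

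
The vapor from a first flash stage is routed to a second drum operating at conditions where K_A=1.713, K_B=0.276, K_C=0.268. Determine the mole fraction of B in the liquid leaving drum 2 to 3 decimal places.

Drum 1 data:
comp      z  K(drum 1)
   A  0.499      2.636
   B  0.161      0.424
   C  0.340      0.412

x_B (drum 2) = 0.160

Drum 1:
Material balance + equilibrium reduce to Σ zᵢ(Kᵢ−1)/(1+ψ₁(Kᵢ−1)) = 0.
g(0) = ΣzᵢKᵢ − 1 = 0.524 and g(1) = 1 − Σzᵢ/Kᵢ = -0.394, so a root lies in (0, 1).
Iterate (Newton) starting at ψ₁ = 0.5:
  ψ₁ = 0.500: g = 0.0356, g' = -0.745 → ψ₁ = 0.548
Converged at ψ₁ = 0.548.
Drum-1 compositions:
  A: x = 0.263, y = 0.694
  B: x = 0.235, y = 0.100
  C: x = 0.502, y = 0.207
Drum-2 feed = drum-1 vapor: z₂ = (0.6936, 0.0997, 0.2067).
Drum 2:
Rachford–Rice: g(ψ₂) = Σ zᵢ(Kᵢ−1)/(1+ψ₂(Kᵢ−1)) = 0.
g(0) = ΣzᵢKᵢ − 1 = 0.271 and g(1) = 1 − Σzᵢ/Kᵢ = -0.537, so a root lies in (0, 1).
Newton–Raphson from ψ₂ = 0.5:
  ψ₂ = 0.500: g = 0.0127, g' = -0.596 → ψ₂ = 0.521
Converged at ψ₂ = 0.521.
  A: x = 0.506, y = 0.866
  B: x = 0.160, y = 0.044
  C: x = 0.334, y = 0.090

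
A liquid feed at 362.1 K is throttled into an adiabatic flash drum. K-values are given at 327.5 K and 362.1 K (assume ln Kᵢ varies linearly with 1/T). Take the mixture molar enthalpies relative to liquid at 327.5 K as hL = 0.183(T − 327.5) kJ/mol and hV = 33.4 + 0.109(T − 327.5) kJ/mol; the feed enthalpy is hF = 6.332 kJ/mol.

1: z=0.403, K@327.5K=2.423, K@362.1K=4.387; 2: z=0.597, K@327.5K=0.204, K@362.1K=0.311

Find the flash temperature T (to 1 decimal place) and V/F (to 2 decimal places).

Adiabatic flash: solve Rachford–Rice at each trial T, then check hF = ψ·hV(T) + (1−ψ)·hL(T).
  T = 327.5 K: K = (2.423, 0.204), RR gives ψ = 0.087, H_out = 2.897 kJ/mol
  T = 362.1 K: K = (4.387, 0.311), RR gives ψ = 0.409, H_out = 18.934 kJ/mol
  T = 344.8 K: K = (3.309, 0.255), RR gives ψ = 0.282, H_out = 12.227 kJ/mol
  T = 336.1 K: K = (2.840, 0.228), RR gives ψ = 0.198, H_out = 8.058 kJ/mol
  T = 331.8 K: K = (2.626, 0.216), RR gives ψ = 0.147, H_out = 5.647 kJ/mol
  T = 334.0 K: K = (2.734, 0.222), RR gives ψ = 0.174, H_out = 6.917 kJ/mol
Linear interpolation between T = 331.8 (H_out = 5.647) and T = 334.0 (H_out = 6.917) on hF = 6.332 gives T ≈ 333.0 K, at which ψ = 0.16.

T = 333.0 K, V/F = 0.16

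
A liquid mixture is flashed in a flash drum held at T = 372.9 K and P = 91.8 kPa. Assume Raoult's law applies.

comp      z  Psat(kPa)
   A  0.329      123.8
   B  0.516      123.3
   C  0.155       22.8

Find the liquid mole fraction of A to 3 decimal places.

Raoult's law: Kᵢ = Pᵢˢᵃᵗ/P = Pᵢˢᵃᵗ/91.8.
  K_A = 123.8/91.8 = 1.34858, K_B = 123.3/91.8 = 1.34314, K_C = 22.8/91.8 = 0.24837
Material balance + equilibrium reduce to Σ zᵢ(Kᵢ−1)/(1+ψ(Kᵢ−1)) = 0.
Feasibility: ΣzᵢKᵢ = 1.175, Σzᵢ/Kᵢ = 1.252 — both > 1, two phases present.
Newton iteration, ψ⁰ = 0.5:
  ψ = 0.500: g = 0.0621, g' = -0.298 → ψ = 0.709
  ψ = 0.709: g = -0.0148, g' = -0.466 → ψ = 0.677
  ψ = 0.677: g = -0.0006, g' = -0.429 → ψ = 0.675
Converged at ψ = 0.675.
Compositions from xᵢ = zᵢ/(1+ψ(Kᵢ−1)), yᵢ = Kᵢxᵢ:
  A: x = 0.266, y = 0.359
  B: x = 0.419, y = 0.563
  C: x = 0.315, y = 0.078

x_A = 0.266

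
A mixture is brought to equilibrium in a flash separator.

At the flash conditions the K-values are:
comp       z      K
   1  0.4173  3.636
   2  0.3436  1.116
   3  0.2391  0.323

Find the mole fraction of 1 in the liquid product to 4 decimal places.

x_1 = 0.1294

Newton iteration, β⁰ = 0.5:
  β = 0.5000: g = 0.26752, g' = -0.7942 → β = 0.8368
  β = 0.8368: g = 0.00602, g' = -0.8692 → β = 0.8438
  β = 0.8438: g = -0.00003, g' = -0.8788 → β = 0.8437
Converged at β = 0.8437.
Compositions from xᵢ = zᵢ/(1+β(Kᵢ−1)), yᵢ = Kᵢxᵢ:
  1: x = 0.1294, y = 0.4706
  2: x = 0.3130, y = 0.3493
  3: x = 0.5576, y = 0.1801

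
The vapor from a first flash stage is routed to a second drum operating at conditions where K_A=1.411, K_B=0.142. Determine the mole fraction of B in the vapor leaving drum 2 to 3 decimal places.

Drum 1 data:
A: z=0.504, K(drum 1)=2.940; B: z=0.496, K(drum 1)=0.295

Drum 1:
Material balance + equilibrium reduce to Σ zᵢ(Kᵢ−1)/(1+ψ₁(Kᵢ−1)) = 0.
g(0) = ΣzᵢKᵢ − 1 = 0.628 and g(1) = 1 − Σzᵢ/Kᵢ = -0.853, so a root lies in (0, 1).
Binary case is linear: z₁(K₁−1)(1+ψ₁(K₂−1)) + z₂(K₂−1)(1+ψ₁(K₁−1)) = 0
⇒ ψ₁ = [z₁(K₁−1)+z₂(K₂−1)] / [−(K₁−1)(K₂−1)] = 0.6281/1.3677 = 0.459
Drum-1 compositions:
  A: x = 0.267, y = 0.784
  B: x = 0.733, y = 0.216
Drum-2 feed = drum-1 vapor: z₂ = (0.7836, 0.2164).
Drum 2:
Material balance + equilibrium reduce to Σ zᵢ(Kᵢ−1)/(1+ψ₂(Kᵢ−1)) = 0.
Check two-phase: ΣzᵢKᵢ = 1.136 > 1 and Σzᵢ/Kᵢ = 2.079 > 1, so g(0) = 0.136 > 0 and g(1) = -1.079 < 0.
Binary case is linear: z₁(K₁−1)(1+ψ₂(K₂−1)) + z₂(K₂−1)(1+ψ₂(K₁−1)) = 0
⇒ ψ₂ = [z₁(K₁−1)+z₂(K₂−1)] / [−(K₁−1)(K₂−1)] = 0.1364/0.3526 = 0.387
  A: x = 0.676, y = 0.954
  B: x = 0.324, y = 0.046

y_B (drum 2) = 0.046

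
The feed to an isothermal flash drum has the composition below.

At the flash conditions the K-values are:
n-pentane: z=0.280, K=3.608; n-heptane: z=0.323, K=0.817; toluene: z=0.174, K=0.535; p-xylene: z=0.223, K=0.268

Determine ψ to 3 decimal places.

Let ψ = V/F and solve Σ zᵢ(Kᵢ−1)/(1+ψ(Kᵢ−1)) = 0.
Feasibility: ΣzᵢKᵢ = 1.427, Σzᵢ/Kᵢ = 1.630 — both > 1, two phases present.
Newton iteration, ψ⁰ = 0.5:
  ψ = 0.500: g = -0.1110, g' = -0.733 → ψ = 0.349
  ψ = 0.349: g = 0.0037, g' = -0.804 → ψ = 0.353
Converged at ψ = 0.353.

ψ = 0.353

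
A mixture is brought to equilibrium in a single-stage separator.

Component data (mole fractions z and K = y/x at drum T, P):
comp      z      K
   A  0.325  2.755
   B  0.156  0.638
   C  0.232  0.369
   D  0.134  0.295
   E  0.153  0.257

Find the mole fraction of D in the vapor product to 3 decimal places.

y_D = 0.044

Rachford–Rice: g(V/F) = Σ zᵢ(Kᵢ−1)/(1+V/F(Kᵢ−1)) = 0.
Feasibility: ΣzᵢKᵢ = 1.159, Σzᵢ/Kᵢ = 2.041 — both > 1, two phases present.
Newton–Raphson from V/F = 0.5:
  V/F = 0.500: g = -0.3058, g' = -0.884 → V/F = 0.154
  V/F = 0.154: g = -0.0075, g' = -0.948 → V/F = 0.146
Converged at V/F = 0.146.
Compositions from xᵢ = zᵢ/(1+V/F(Kᵢ−1)), yᵢ = Kᵢxᵢ:
  A: x = 0.259, y = 0.712
  B: x = 0.165, y = 0.105
  C: x = 0.256, y = 0.094
  D: x = 0.149, y = 0.044
  E: x = 0.172, y = 0.044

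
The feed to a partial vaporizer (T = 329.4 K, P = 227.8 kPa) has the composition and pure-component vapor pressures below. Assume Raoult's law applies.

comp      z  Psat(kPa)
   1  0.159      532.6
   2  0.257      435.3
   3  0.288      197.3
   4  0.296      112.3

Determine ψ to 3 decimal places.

Raoult's law: Kᵢ = Pᵢˢᵃᵗ/P = Pᵢˢᵃᵗ/227.8.
  K_1 = 532.6/227.8 = 2.33802, K_2 = 435.3/227.8 = 1.91089, K_3 = 197.3/227.8 = 0.86611, K_4 = 112.3/227.8 = 0.49298
Rachford–Rice: g(ψ) = Σ zᵢ(Kᵢ−1)/(1+ψ(Kᵢ−1)) = 0.
g(0) = ΣzᵢKᵢ − 1 = 0.258 and g(1) = 1 − Σzᵢ/Kᵢ = -0.135, so a root lies in (0, 1).
Iterate (Newton) starting at ψ = 0.5:
  ψ = 0.500: g = 0.0459, g' = -0.345 → ψ = 0.633
  ψ = 0.633: g = 0.0005, g' = -0.340 → ψ = 0.635
Converged at ψ = 0.635.

ψ = 0.635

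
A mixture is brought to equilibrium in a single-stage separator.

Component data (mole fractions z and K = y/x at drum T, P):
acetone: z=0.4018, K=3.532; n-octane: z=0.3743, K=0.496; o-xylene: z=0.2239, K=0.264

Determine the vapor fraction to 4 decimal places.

ψ = 0.4351

Let ψ = V/F and solve Σ zᵢ(Kᵢ−1)/(1+ψ(Kᵢ−1)) = 0.
Feasibility: ΣzᵢKᵢ = 1.6639, Σzᵢ/Kᵢ = 1.7165 — both > 1, two phases present.
Newton iteration, ψ⁰ = 0.5:
  ψ = 0.5000: g = -0.06398, g' = -0.9753 → ψ = 0.4344
  ψ = 0.4344: g = 0.00072, g' = -1.0021 → ψ = 0.4351
Converged at ψ = 0.4351.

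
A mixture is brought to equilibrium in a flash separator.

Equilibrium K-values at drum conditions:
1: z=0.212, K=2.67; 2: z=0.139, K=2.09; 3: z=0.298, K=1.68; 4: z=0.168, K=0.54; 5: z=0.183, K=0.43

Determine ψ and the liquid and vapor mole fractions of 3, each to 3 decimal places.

ψ = 0.896, x_3 = 0.185, y_3 = 0.311

Material balance + equilibrium reduce to Σ zᵢ(Kᵢ−1)/(1+ψ(Kᵢ−1)) = 0.
Check two-phase: ΣzᵢKᵢ = 1.527 > 1 and Σzᵢ/Kᵢ = 1.060 > 1, so g(0) = 0.527 > 0 and g(1) = -0.060 < 0.
Newton iteration, ψ⁰ = 0.5:
  ψ = 0.500: g = 0.1960, g' = -0.498 → ψ = 0.894
  ψ = 0.894: g = 0.0010, g' = -0.540 → ψ = 0.896
Converged at ψ = 0.896.
Compositions from xᵢ = zᵢ/(1+ψ(Kᵢ−1)), yᵢ = Kᵢxᵢ:
  1: x = 0.085, y = 0.227
  2: x = 0.070, y = 0.147
  3: x = 0.185, y = 0.311
  4: x = 0.286, y = 0.154
  5: x = 0.374, y = 0.161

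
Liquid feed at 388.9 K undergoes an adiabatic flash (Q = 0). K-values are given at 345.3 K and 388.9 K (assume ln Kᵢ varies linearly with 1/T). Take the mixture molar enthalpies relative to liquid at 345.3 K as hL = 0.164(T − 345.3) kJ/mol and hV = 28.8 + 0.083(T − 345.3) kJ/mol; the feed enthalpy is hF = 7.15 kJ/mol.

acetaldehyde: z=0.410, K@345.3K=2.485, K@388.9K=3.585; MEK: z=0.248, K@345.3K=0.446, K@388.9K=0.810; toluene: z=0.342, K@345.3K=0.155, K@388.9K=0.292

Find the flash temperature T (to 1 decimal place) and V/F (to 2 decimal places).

Adiabatic flash: solve Rachford–Rice at each trial T, then check hF = ψ·hV(T) + (1−ψ)·hL(T).
  T = 345.3 K: K = (2.485, 0.446, 0.155), RR gives ψ = 0.167, H_out = 4.809 kJ/mol
  T = 388.9 K: K = (3.585, 0.810, 0.292), RR gives ψ = 0.538, H_out = 20.737 kJ/mol
  T = 367.1 K: K = (3.017, 0.612, 0.217), RR gives ψ = 0.354, H_out = 13.153 kJ/mol
  T = 356.2 K: K = (2.746, 0.525, 0.184), RR gives ψ = 0.264, H_out = 9.152 kJ/mol
  T = 350.8 K: K = (2.616, 0.485, 0.169), RR gives ψ = 0.217, H_out = 7.057 kJ/mol
  T = 353.5 K: K = (2.681, 0.505, 0.177), RR gives ψ = 0.241, H_out = 8.117 kJ/mol
  T = 352.1 K: K = (2.647, 0.494, 0.173), RR gives ψ = 0.229, H_out = 7.570 kJ/mol
Linear interpolation between T = 350.8 (H_out = 7.057) and T = 352.1 (H_out = 7.570) on hF = 7.15 gives T ≈ 351.0 K, at which ψ = 0.22.

T = 351.0 K, V/F = 0.22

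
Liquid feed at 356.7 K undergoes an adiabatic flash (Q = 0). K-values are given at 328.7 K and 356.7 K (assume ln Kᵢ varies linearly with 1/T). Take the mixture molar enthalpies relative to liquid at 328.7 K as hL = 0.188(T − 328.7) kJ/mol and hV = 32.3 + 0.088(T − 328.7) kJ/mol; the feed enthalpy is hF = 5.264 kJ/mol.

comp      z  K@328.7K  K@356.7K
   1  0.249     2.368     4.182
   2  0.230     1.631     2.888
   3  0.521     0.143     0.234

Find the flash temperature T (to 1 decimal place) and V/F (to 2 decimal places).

Adiabatic flash: solve Rachford–Rice at each trial T, then check hF = ψ·hV(T) + (1−ψ)·hL(T).
  T = 328.7 K: K = (2.368, 1.631, 0.143), RR gives ψ = 0.042, H_out = 1.369 kJ/mol
  T = 356.7 K: K = (4.182, 2.888, 0.234), RR gives ψ = 0.415, H_out = 17.503 kJ/mol
  T = 342.7 K: K = (3.184, 2.196, 0.185), RR gives ψ = 0.274, H_out = 11.110 kJ/mol
  T = 335.7 K: K = (2.754, 1.898, 0.163), RR gives ψ = 0.177, H_out = 6.899 kJ/mol
  T = 332.2 K: K = (2.556, 1.761, 0.153), RR gives ψ = 0.115, H_out = 4.348 kJ/mol
  T = 333.9 K: K = (2.651, 1.827, 0.158), RR gives ψ = 0.146, H_out = 5.633 kJ/mol
Linear interpolation between T = 332.2 (H_out = 4.348) and T = 333.9 (H_out = 5.633) on hF = 5.264 gives T ≈ 333.4 K, at which ψ = 0.14.

T = 333.4 K, V/F = 0.14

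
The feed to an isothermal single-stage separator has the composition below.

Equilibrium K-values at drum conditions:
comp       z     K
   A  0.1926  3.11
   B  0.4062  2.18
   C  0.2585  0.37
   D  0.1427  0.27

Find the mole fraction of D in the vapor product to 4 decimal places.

y_D = 0.0699

Rachford–Rice: g(ψ) = Σ zᵢ(Kᵢ−1)/(1+ψ(Kᵢ−1)) = 0.
Feasibility: ΣzᵢKᵢ = 1.6187, Σzᵢ/Kᵢ = 1.4754 — both > 1, two phases present.
Newton–Raphson from ψ = 0.56:
  ψ = 0.5600: g = 0.04705, g' = -0.8477 → ψ = 0.6155
  ψ = 0.6155: g = -0.00072, g' = -0.8766 → ψ = 0.6147
Converged at ψ = 0.6147.
Compositions from xᵢ = zᵢ/(1+ψ(Kᵢ−1)), yᵢ = Kᵢxᵢ:
  A: x = 0.0838, y = 0.2608
  B: x = 0.2354, y = 0.5132
  C: x = 0.4219, y = 0.1561
  D: x = 0.2588, y = 0.0699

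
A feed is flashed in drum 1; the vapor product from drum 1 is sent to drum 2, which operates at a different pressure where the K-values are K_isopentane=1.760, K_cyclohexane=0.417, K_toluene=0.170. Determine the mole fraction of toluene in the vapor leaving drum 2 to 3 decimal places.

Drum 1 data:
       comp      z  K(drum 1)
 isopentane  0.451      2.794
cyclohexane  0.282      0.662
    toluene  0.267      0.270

y_toluene (drum 2) = 0.035

Drum 1:
Let ψ₁ = V/F and solve Σ zᵢ(Kᵢ−1)/(1+ψ₁(Kᵢ−1)) = 0.
Check two-phase: ΣzᵢKᵢ = 1.519 > 1 and Σzᵢ/Kᵢ = 1.576 > 1, so g(0) = 0.519 > 0 and g(1) = -0.576 < 0.
Newton iteration, ψ₁⁰ = 0.5:
  ψ₁ = 0.500: g = 0.0049, g' = -0.803 → ψ₁ = 0.506
Converged at ψ₁ = 0.506.
Drum-1 compositions:
  isopentane: x = 0.236, y = 0.660
  cyclohexane: x = 0.340, y = 0.225
  toluene: x = 0.423, y = 0.114
Drum-2 feed = drum-1 vapor: z₂ = (0.6605, 0.2252, 0.1143).
Drum 2:
Material balance + equilibrium reduce to Σ zᵢ(Kᵢ−1)/(1+ψ₂(Kᵢ−1)) = 0.
Feasibility: ΣzᵢKᵢ = 1.276, Σzᵢ/Kᵢ = 1.588 — both > 1, two phases present.
Newton–Raphson from ψ₂ = 0.41:
  ψ₂ = 0.410: g = 0.0663, g' = -0.535 → ψ₂ = 0.534
  ψ₂ = 0.534: g = -0.0040, g' = -0.608 → ψ₂ = 0.527
Converged at ψ₂ = 0.527.
  isopentane: x = 0.471, y = 0.830
  cyclohexane: x = 0.325, y = 0.136
  toluene: x = 0.203, y = 0.035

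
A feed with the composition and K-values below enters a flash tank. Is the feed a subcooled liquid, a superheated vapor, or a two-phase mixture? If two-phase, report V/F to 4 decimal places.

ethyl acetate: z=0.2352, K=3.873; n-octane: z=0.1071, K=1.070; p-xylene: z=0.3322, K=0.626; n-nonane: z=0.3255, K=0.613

ΣzᵢKᵢ = 1.4330; Σzᵢ/Kᵢ = 1.2225.
Both exceed 1, so a two-phase solution exists.
Material balance + equilibrium reduce to Σ zᵢ(Kᵢ−1)/(1+ψ(Kᵢ−1)) = 0.
Iterate (Newton) starting at ψ = 0.5:
  ψ = 0.5000: g = -0.02443, g' = -0.4728 → ψ = 0.4483
  ψ = 0.4483: g = 0.00092, g' = -0.5098 → ψ = 0.4501
Converged at ψ = 0.4501.

two-phase, V/F = 0.4501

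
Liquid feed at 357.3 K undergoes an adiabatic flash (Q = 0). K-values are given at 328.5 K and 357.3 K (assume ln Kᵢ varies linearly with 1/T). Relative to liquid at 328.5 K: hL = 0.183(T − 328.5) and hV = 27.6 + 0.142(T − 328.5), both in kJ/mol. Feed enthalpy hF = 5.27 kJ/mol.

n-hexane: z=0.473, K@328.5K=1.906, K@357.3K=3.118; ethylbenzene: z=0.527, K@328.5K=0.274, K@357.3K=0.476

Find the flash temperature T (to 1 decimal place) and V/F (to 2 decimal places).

Adiabatic flash: solve Rachford–Rice at each trial T, then check hF = ψ·hV(T) + (1−ψ)·hL(T).
  T = 328.5 K: K = (1.906, 0.274), RR gives ψ = 0.070, H_out = 1.928 kJ/mol
  T = 357.3 K: K = (3.118, 0.476), RR gives ψ = 0.654, H_out = 22.545 kJ/mol
  T = 342.9 K: K = (2.463, 0.365), RR gives ψ = 0.385, H_out = 13.037 kJ/mol
  T = 335.7 K: K = (2.173, 0.317), RR gives ψ = 0.244, H_out = 7.967 kJ/mol
  T = 332.1 K: K = (2.036, 0.295), RR gives ψ = 0.163, H_out = 5.122 kJ/mol
  T = 333.9 K: K = (2.104, 0.306), RR gives ψ = 0.204, H_out = 6.580 kJ/mol
Linear interpolation between T = 332.1 (H_out = 5.122) and T = 333.9 (H_out = 6.580) on hF = 5.27 gives T ≈ 332.3 K, at which ψ = 0.17.

T = 332.3 K, V/F = 0.17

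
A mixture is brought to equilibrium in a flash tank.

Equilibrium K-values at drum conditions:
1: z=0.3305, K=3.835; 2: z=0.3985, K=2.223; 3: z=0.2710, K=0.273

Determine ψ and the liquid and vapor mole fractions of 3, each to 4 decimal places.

Iterate (Newton) starting at ψ = 0.65:
  ψ = 0.6500: g = 0.22759, g' = -1.0285 → ψ = 0.8713
  ψ = 0.8713: g = -0.03148, g' = -1.4261 → ψ = 0.8492
  ψ = 0.8492: g = -0.00086, g' = -1.3505 → ψ = 0.8486
Converged at ψ = 0.8486.
Compositions from xᵢ = zᵢ/(1+ψ(Kᵢ−1)), yᵢ = Kᵢxᵢ:
  1: x = 0.0970, y = 0.3722
  2: x = 0.1956, y = 0.4347
  3: x = 0.7074, y = 0.1931

ψ = 0.8486, x_3 = 0.7074, y_3 = 0.1931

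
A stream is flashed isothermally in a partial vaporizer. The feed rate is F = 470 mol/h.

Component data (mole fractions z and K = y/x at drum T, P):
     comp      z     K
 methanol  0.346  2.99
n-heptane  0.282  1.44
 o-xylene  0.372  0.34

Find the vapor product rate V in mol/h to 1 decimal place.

Newton iteration, β⁰ = 0.41:
  β = 0.410: g = 0.1477, g' = -0.759 → β = 0.605
  β = 0.605: g = 0.0021, g' = -0.765 → β = 0.607
Converged at β = 0.607.
Then V = β·F = 0.6072·470 = 285.4 mol/h and L = F − V = 184.6 mol/h.

V = 285.4 mol/h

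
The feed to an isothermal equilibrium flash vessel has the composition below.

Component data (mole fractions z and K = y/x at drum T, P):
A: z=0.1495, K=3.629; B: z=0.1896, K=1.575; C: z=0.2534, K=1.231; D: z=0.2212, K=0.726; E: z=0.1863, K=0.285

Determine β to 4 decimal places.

Rachford–Rice: g(β) = Σ zᵢ(Kᵢ−1)/(1+β(Kᵢ−1)) = 0.
g(0) = ΣzᵢKᵢ − 1 = 0.3668 and g(1) = 1 − Σzᵢ/Kᵢ = -0.3258, so a root lies in (0, 1).
Newton iteration, β⁰ = 0.38:
  β = 0.3800: g = 0.08935, g' = -0.5125 → β = 0.5543
  β = 0.5543: g = 0.00237, g' = -0.5022 → β = 0.5591
Converged at β = 0.5591.

β = 0.5591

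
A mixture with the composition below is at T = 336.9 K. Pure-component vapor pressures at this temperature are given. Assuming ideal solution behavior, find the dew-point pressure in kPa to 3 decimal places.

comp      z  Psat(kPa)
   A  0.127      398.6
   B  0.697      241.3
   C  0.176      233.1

Pdew = 252.387 kPa

At the dew point ψ → 1, so Σzᵢ/Kᵢ = 1 with Kᵢ = Pᵢˢᵃᵗ/P ⇒ 1/P = Σzᵢ/Pᵢˢᵃᵗ.
1/P = 0.127/398.6 + 0.697/241.3 + 0.176/233.1 = 0.003962 ⇒ P = 252.387 kPa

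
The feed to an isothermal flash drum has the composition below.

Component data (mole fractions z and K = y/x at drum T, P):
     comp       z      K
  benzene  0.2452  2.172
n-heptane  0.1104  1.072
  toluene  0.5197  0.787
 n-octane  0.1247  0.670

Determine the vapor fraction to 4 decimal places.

Let ψ = V/F and solve Σ zᵢ(Kᵢ−1)/(1+ψ(Kᵢ−1)) = 0.
g(0) = ΣzᵢKᵢ − 1 = 0.1435 and g(1) = 1 − Σzᵢ/Kᵢ = -0.0624, so a root lies in (0, 1).
Newton iteration, ψ⁰ = 0.52:
  ψ = 0.5200: g = 0.01206, g' = -0.1802 → ψ = 0.5869
  ψ = 0.5869: g = 0.00034, g' = -0.1704 → ψ = 0.5889
Converged at ψ = 0.5889.

ψ = 0.5889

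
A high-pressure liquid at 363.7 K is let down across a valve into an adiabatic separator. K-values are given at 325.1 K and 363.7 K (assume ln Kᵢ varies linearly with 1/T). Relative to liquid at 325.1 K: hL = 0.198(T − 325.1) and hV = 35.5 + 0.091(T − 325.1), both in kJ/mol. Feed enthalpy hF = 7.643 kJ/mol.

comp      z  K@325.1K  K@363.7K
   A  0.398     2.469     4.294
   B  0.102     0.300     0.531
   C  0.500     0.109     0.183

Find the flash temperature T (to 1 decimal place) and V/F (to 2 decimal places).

Adiabatic flash: solve Rachford–Rice at each trial T, then check hF = ψ·hV(T) + (1−ψ)·hL(T).
  T = 325.1 K: K = (2.469, 0.300, 0.109), RR gives ψ = 0.054, H_out = 1.902 kJ/mol
  T = 363.7 K: K = (4.294, 0.531, 0.183), RR gives ψ = 0.337, H_out = 18.230 kJ/mol
  T = 344.4 K: K = (3.307, 0.406, 0.143), RR gives ψ = 0.227, H_out = 11.427 kJ/mol
  T = 334.8 K: K = (2.872, 0.351, 0.126), RR gives ψ = 0.154, H_out = 7.213 kJ/mol
  T = 339.6 K: K = (3.085, 0.377, 0.134), RR gives ψ = 0.193, H_out = 9.418 kJ/mol
  T = 337.2 K: K = (2.977, 0.364, 0.130), RR gives ψ = 0.174, H_out = 8.343 kJ/mol
Linear interpolation between T = 334.8 (H_out = 7.213) and T = 337.2 (H_out = 8.343) on hF = 7.643 gives T ≈ 335.7 K, at which ψ = 0.16.

T = 335.7 K, V/F = 0.16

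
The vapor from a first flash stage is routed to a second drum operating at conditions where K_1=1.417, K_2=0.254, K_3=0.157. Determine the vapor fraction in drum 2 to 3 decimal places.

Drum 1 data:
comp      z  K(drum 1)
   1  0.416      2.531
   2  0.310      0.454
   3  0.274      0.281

V/F (drum 2) = 0.313

Drum 1:
Newton iteration, ψ₁⁰ = 0.47:
  ψ₁ = 0.470: g = -0.1549, g' = -0.820 → ψ₁ = 0.281
  ψ₁ = 0.281: g = -0.0016, g' = -0.828 → ψ₁ = 0.279
Converged at ψ₁ = 0.279.
Drum-1 compositions:
  1: x = 0.291, y = 0.738
  2: x = 0.366, y = 0.166
  3: x = 0.343, y = 0.096
Drum-2 feed = drum-1 vapor: z₂ = (0.7376, 0.1661, 0.0963).
Drum 2:
Material balance + equilibrium reduce to Σ zᵢ(Kᵢ−1)/(1+ψ₂(Kᵢ−1)) = 0.
Check two-phase: ΣzᵢKᵢ = 1.103 > 1 and Σzᵢ/Kᵢ = 1.788 > 1, so g(0) = 0.103 > 0 and g(1) = -0.788 < 0.
Newton–Raphson from ψ₂ = 0.33:
  ψ₂ = 0.330: g = -0.0065, g' = -0.393 → ψ₂ = 0.314
  ψ₂ = 0.314: g = -0.0001, g' = -0.384 → ψ₂ = 0.313
Converged at ψ₂ = 0.313.
  1: x = 0.652, y = 0.924
  2: x = 0.217, y = 0.055
  3: x = 0.131, y = 0.021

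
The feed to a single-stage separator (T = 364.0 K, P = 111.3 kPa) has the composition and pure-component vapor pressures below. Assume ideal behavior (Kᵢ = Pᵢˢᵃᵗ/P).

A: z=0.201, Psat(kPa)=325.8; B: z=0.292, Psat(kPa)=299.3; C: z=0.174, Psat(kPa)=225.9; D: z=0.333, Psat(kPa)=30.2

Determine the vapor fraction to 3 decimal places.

ψ = 0.700

Raoult's law: Kᵢ = Pᵢˢᵃᵗ/P = Pᵢˢᵃᵗ/111.3.
  K_A = 325.8/111.3 = 2.92722, K_B = 299.3/111.3 = 2.68913, K_C = 225.9/111.3 = 2.02965, K_D = 30.2/111.3 = 0.27134
Material balance + equilibrium reduce to Σ zᵢ(Kᵢ−1)/(1+ψ(Kᵢ−1)) = 0.
Check two-phase: ΣzᵢKᵢ = 1.817 > 1 and Σzᵢ/Kᵢ = 1.490 > 1, so g(0) = 0.817 > 0 and g(1) = -0.490 < 0.
Newton–Raphson from ψ = 0.5:
  ψ = 0.500: g = 0.2012, g' = -0.956 → ψ = 0.710
  ψ = 0.710: g = -0.0118, g' = -1.127 → ψ = 0.700
Converged at ψ = 0.700.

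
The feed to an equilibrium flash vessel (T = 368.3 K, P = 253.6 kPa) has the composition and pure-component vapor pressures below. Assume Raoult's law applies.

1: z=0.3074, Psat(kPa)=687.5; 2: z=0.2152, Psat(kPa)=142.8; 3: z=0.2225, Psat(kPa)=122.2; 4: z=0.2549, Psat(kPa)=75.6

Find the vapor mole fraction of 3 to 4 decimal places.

y_3 = 0.1157

Raoult's law: Kᵢ = Pᵢˢᵃᵗ/P = Pᵢˢᵃᵗ/253.6.
  K_1 = 687.5/253.6 = 2.710962, K_2 = 142.8/253.6 = 0.563091, K_3 = 122.2/253.6 = 0.481861, K_4 = 75.6/253.6 = 0.298107
Rachford–Rice: g(ψ) = Σ zᵢ(Kᵢ−1)/(1+ψ(Kᵢ−1)) = 0.
Feasibility: ΣzᵢKᵢ = 1.1377, Σzᵢ/Kᵢ = 1.8124 — both > 1, two phases present.
Iterate (Newton) starting at ψ = 0.5:
  ψ = 0.5000: g = -0.26809, g' = -0.7355 → ψ = 0.1355
  ψ = 0.1355: g = 0.00531, g' = -0.8619 → ψ = 0.1417
Converged at ψ = 0.1417.
Compositions from xᵢ = zᵢ/(1+ψ(Kᵢ−1)), yᵢ = Kᵢxᵢ:
  1: x = 0.2474, y = 0.6707
  2: x = 0.2294, y = 0.1292
  3: x = 0.2401, y = 0.1157
  4: x = 0.2831, y = 0.0844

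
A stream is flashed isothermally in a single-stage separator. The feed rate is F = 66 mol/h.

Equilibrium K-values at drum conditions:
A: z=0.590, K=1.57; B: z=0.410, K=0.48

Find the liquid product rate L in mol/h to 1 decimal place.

Rachford–Rice: g(V/F) = Σ zᵢ(Kᵢ−1)/(1+V/F(Kᵢ−1)) = 0.
Check two-phase: ΣzᵢKᵢ = 1.123 > 1 and Σzᵢ/Kᵢ = 1.230 > 1, so g(0) = 0.123 > 0 and g(1) = -0.230 < 0.
Binary case is linear: z₁(K₁−1)(1+V/F(K₂−1)) + z₂(K₂−1)(1+V/F(K₁−1)) = 0
⇒ V/F = [z₁(K₁−1)+z₂(K₂−1)] / [−(K₁−1)(K₂−1)] = 0.1231/0.2964 = 0.415
Then V = V/F·F = 0.4153·66 = 27.4 mol/h and L = F − V = 38.6 mol/h.

L = 38.6 mol/h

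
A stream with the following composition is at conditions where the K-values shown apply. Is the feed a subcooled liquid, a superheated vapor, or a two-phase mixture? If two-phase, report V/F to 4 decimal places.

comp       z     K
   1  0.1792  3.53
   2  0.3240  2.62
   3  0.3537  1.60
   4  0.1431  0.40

superheated vapor

ΣzᵢKᵢ = 2.1046; Σzᵢ/Kᵢ = 0.7532.
Since Σzᵢ/Kᵢ < 1 the mixture is above its dew point — single vapor phase.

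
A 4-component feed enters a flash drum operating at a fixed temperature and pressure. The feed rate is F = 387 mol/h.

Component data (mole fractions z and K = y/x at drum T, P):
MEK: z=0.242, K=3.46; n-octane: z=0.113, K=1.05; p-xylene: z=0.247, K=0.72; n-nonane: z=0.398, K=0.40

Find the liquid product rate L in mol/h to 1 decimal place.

Rachford–Rice: g(V/F) = Σ zᵢ(Kᵢ−1)/(1+V/F(Kᵢ−1)) = 0.
Check two-phase: ΣzᵢKᵢ = 1.293 > 1 and Σzᵢ/Kᵢ = 1.516 > 1, so g(0) = 0.293 > 0 and g(1) = -0.516 < 0.
Newton–Raphson from V/F = 0.38:
  V/F = 0.380: g = -0.0735, g' = -0.656 → V/F = 0.268
  V/F = 0.268: g = 0.0050, g' = -0.758 → V/F = 0.275
Converged at V/F = 0.275.
Then V = V/F·F = 0.2747·387 = 106.3 mol/h and L = F − V = 280.7 mol/h.

L = 280.7 mol/h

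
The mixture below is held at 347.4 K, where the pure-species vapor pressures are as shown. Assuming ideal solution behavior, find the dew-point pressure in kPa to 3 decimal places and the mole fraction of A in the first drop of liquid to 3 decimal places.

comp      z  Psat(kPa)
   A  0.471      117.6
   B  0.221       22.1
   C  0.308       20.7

Pdew = 34.621 kPa, x_A = 0.139

At the dew point ψ → 1, so Σzᵢ/Kᵢ = 1 with Kᵢ = Pᵢˢᵃᵗ/P ⇒ 1/P = Σzᵢ/Pᵢˢᵃᵗ.
1/P = 0.471/117.6 + 0.221/22.1 + 0.308/20.7 = 0.028884 ⇒ P = 34.621 kPa
xᵢ = zᵢP/Pᵢˢᵃᵗ ⇒ x_A = 0.471·34.621/117.6 = 0.139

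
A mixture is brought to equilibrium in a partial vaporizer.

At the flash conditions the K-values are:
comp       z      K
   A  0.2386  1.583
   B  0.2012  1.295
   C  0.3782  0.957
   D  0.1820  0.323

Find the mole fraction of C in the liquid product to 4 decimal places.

x_C = 0.3833

Rachford–Rice: g(ψ) = Σ zᵢ(Kᵢ−1)/(1+ψ(Kᵢ−1)) = 0.
g(0) = ΣzᵢKᵢ − 1 = 0.0590 and g(1) = 1 − Σzᵢ/Kᵢ = -0.2648, so a root lies in (0, 1).
Newton–Raphson from ψ = 0.5:
  ψ = 0.5000: g = -0.04345, g' = -0.2533 → ψ = 0.3284
  ψ = 0.3284: g = -0.00408, g' = -0.2103 → ψ = 0.3090
  ψ = 0.3090: g = -0.00003, g' = -0.2070 → ψ = 0.3089
Converged at ψ = 0.3089.
Compositions from xᵢ = zᵢ/(1+ψ(Kᵢ−1)), yᵢ = Kᵢxᵢ:
  A: x = 0.2022, y = 0.3201
  B: x = 0.1844, y = 0.2388
  C: x = 0.3833, y = 0.3668
  D: x = 0.2301, y = 0.0743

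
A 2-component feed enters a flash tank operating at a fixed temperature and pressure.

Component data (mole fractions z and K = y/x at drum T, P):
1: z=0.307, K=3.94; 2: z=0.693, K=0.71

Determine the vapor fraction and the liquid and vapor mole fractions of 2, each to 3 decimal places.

ψ = 0.823, x_2 = 0.910, y_2 = 0.646

Rachford–Rice: g(ψ) = Σ zᵢ(Kᵢ−1)/(1+ψ(Kᵢ−1)) = 0.
g(0) = ΣzᵢKᵢ − 1 = 0.702 and g(1) = 1 − Σzᵢ/Kᵢ = -0.054, so a root lies in (0, 1).
Binary case is linear: z₁(K₁−1)(1+ψ(K₂−1)) + z₂(K₂−1)(1+ψ(K₁−1)) = 0
⇒ ψ = [z₁(K₁−1)+z₂(K₂−1)] / [−(K₁−1)(K₂−1)] = 0.7016/0.8526 = 0.823
Compositions from xᵢ = zᵢ/(1+ψ(Kᵢ−1)), yᵢ = Kᵢxᵢ:
  1: x = 0.090, y = 0.354
  2: x = 0.910, y = 0.646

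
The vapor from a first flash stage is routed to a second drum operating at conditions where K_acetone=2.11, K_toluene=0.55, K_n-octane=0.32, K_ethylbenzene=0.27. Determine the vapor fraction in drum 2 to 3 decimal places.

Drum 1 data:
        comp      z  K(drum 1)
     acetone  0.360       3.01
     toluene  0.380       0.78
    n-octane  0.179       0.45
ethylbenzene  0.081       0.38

V/F (drum 2) = 0.441

Drum 1:
Newton–Raphson from ψ₁ = 0.5:
  ψ₁ = 0.500: g = 0.0584, g' = -0.553 → ψ₁ = 0.606
  ψ₁ = 0.606: g = 0.0019, g' = -0.522 → ψ₁ = 0.609
Converged at ψ₁ = 0.609.
Drum-1 compositions:
  acetone: x = 0.162, y = 0.487
  toluene: x = 0.439, y = 0.342
  n-octane: x = 0.269, y = 0.121
  ethylbenzene: x = 0.130, y = 0.049
Drum-2 feed = drum-1 vapor: z₂ = (0.4871, 0.3423, 0.1211, 0.0495).
Drum 2:
Let ψ₂ = V/F and solve Σ zᵢ(Kᵢ−1)/(1+ψ₂(Kᵢ−1)) = 0.
Check two-phase: ΣzᵢKᵢ = 1.268 > 1 and Σzᵢ/Kᵢ = 1.415 > 1, so g(0) = 0.268 > 0 and g(1) = -0.415 < 0.
Newton iteration, ψ₂⁰ = 0.43:
  ψ₂ = 0.430: g = 0.0060, g' = -0.549 → ψ₂ = 0.441
Converged at ψ₂ = 0.441.
  acetone: x = 0.327, y = 0.690
  toluene: x = 0.427, y = 0.235
  n-octane: x = 0.173, y = 0.055
  ethylbenzene: x = 0.073, y = 0.020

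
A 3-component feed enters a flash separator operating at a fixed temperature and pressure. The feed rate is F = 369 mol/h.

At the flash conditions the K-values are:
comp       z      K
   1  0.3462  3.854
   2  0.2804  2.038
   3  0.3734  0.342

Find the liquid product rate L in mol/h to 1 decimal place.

Let ψ = V/F and solve Σ zᵢ(Kᵢ−1)/(1+ψ(Kᵢ−1)) = 0.
Feasibility: ΣzᵢKᵢ = 2.0334, Σzᵢ/Kᵢ = 1.3192 — both > 1, two phases present.
Iterate (Newton) starting at ψ = 0.5:
  ψ = 0.5000: g = 0.23255, g' = -0.9687 → ψ = 0.7401
  ψ = 0.7401: g = 0.00319, g' = -1.0020 → ψ = 0.7432
Converged at ψ = 0.7432.
Then V = ψ·F = 0.7432·369 = 274.3 mol/h and L = F − V = 94.7 mol/h.

L = 94.7 mol/h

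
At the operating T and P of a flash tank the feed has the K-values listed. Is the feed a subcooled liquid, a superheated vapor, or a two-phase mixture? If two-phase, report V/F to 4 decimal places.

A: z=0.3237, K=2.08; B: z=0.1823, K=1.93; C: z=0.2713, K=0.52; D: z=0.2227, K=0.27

ΣzᵢKᵢ = 1.2263; Σzᵢ/Kᵢ = 1.5966.
Both exceed 1, so a two-phase solution exists.
Rachford–Rice: g(ψ) = Σ zᵢ(Kᵢ−1)/(1+ψ(Kᵢ−1)) = 0.
Newton–Raphson from ψ = 0.56:
  ψ = 0.5600: g = -0.12376, g' = -0.6712 → ψ = 0.3756
  ψ = 0.3756: g = -0.00851, g' = -0.5960 → ψ = 0.3613
Converged at ψ = 0.3613.

two-phase, V/F = 0.3613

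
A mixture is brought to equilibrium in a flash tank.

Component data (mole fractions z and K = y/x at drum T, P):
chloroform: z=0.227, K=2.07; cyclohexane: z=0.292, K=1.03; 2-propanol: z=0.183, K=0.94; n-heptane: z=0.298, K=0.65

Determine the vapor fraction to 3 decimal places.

ψ = 0.686

Material balance + equilibrium reduce to Σ zᵢ(Kᵢ−1)/(1+ψ(Kᵢ−1)) = 0.
g(0) = ΣzᵢKᵢ − 1 = 0.136 and g(1) = 1 − Σzᵢ/Kᵢ = -0.046, so a root lies in (0, 1).
Newton iteration, ψ⁰ = 0.36:
  ψ = 0.360: g = 0.0535, g' = -0.184 → ψ = 0.650
  ψ = 0.650: g = 0.0054, g' = -0.153 → ψ = 0.685
  ψ = 0.685: g = 0.0000, g' = -0.151 → ψ = 0.686
Converged at ψ = 0.686.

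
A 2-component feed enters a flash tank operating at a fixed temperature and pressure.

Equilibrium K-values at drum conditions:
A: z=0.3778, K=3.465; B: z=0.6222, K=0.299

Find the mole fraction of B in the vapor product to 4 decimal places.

Material balance + equilibrium reduce to Σ zᵢ(Kᵢ−1)/(1+V/F(Kᵢ−1)) = 0.
Feasibility: ΣzᵢKᵢ = 1.4951, Σzᵢ/Kᵢ = 2.1900 — both > 1, two phases present.
Newton iteration, V/F⁰ = 0.57:
  V/F = 0.5700: g = -0.33920, g' = -1.2450 → V/F = 0.2975
  V/F = 0.2975: g = -0.01387, g' = -1.2521 → V/F = 0.2865
Converged at V/F = 0.2865.
Compositions from xᵢ = zᵢ/(1+V/F(Kᵢ−1)), yᵢ = Kᵢxᵢ:
  A: x = 0.2214, y = 0.7672
  B: x = 0.7786, y = 0.2328

y_B = 0.2328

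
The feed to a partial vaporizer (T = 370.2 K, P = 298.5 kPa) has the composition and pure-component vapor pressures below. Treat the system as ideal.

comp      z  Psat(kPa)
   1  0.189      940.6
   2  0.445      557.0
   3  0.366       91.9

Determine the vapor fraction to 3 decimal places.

ψ = 0.597

Raoult's law: Kᵢ = Pᵢˢᵃᵗ/P = Pᵢˢᵃᵗ/298.5.
  K_1 = 940.6/298.5 = 3.15109, K_2 = 557.0/298.5 = 1.86600, K_3 = 91.9/298.5 = 0.30787
Rachford–Rice: g(ψ) = Σ zᵢ(Kᵢ−1)/(1+ψ(Kᵢ−1)) = 0.
Check two-phase: ΣzᵢKᵢ = 1.539 > 1 and Σzᵢ/Kᵢ = 1.487 > 1, so g(0) = 0.539 > 0 and g(1) = -0.487 < 0.
Newton iteration, ψ⁰ = 0.5:
  ψ = 0.500: g = 0.0774, g' = -0.776 → ψ = 0.600
  ψ = 0.600: g = -0.0020, g' = -0.824 → ψ = 0.597
Converged at ψ = 0.597.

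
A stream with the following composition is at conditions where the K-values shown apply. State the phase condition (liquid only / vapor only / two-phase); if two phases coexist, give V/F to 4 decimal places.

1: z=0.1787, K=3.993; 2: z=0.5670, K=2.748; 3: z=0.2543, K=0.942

vapor only

ΣzᵢKᵢ = 2.5112; Σzᵢ/Kᵢ = 0.5210.
Since Σzᵢ/Kᵢ < 1 the mixture is above its dew point — single vapor phase.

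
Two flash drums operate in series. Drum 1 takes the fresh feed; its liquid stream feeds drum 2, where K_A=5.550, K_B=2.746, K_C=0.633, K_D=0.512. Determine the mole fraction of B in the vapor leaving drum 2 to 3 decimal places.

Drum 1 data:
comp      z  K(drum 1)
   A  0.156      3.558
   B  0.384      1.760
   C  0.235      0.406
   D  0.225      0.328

Drum 1:
Rachford–Rice: g(ψ₁) = Σ zᵢ(Kᵢ−1)/(1+ψ₁(Kᵢ−1)) = 0.
Feasibility: ΣzᵢKᵢ = 1.400, Σzᵢ/Kᵢ = 1.527 — both > 1, two phases present.
Iterate (Newton) starting at ψ₁ = 0.5:
  ψ₁ = 0.500: g = -0.0397, g' = -0.711 → ψ₁ = 0.444
Converged at ψ₁ = 0.444.
Drum-1 compositions:
  A: x = 0.073, y = 0.260
  B: x = 0.287, y = 0.505
  C: x = 0.319, y = 0.130
  D: x = 0.321, y = 0.105
Drum-2 feed = drum-1 liquid: z₂ = (0.0730, 0.2871, 0.3192, 0.3207).
Drum 2:
Material balance + equilibrium reduce to Σ zᵢ(Kᵢ−1)/(1+ψ₂(Kᵢ−1)) = 0.
g(0) = ΣzᵢKᵢ − 1 = 0.560 and g(1) = 1 − Σzᵢ/Kᵢ = -0.248, so a root lies in (0, 1).
Newton iteration, ψ₂⁰ = 0.5:
  ψ₂ = 0.500: g = 0.0187, g' = -0.589 → ψ₂ = 0.532
Converged at ψ₂ = 0.532.
  A: x = 0.021, y = 0.118
  B: x = 0.149, y = 0.409
  C: x = 0.397, y = 0.251
  D: x = 0.433, y = 0.222

y_B (drum 2) = 0.409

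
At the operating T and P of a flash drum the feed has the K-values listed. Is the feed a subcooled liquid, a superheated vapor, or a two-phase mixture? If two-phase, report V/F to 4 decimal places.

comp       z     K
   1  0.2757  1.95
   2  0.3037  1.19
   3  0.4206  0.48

two-phase, V/F = 0.2977

ΣzᵢKᵢ = 1.1009; Σzᵢ/Kᵢ = 1.2728.
Both exceed 1, so a two-phase solution exists.
Rachford–Rice: g(ψ) = Σ zᵢ(Kᵢ−1)/(1+ψ(Kᵢ−1)) = 0.
Newton iteration, ψ⁰ = 0.43:
  ψ = 0.4300: g = -0.04240, g' = -0.3235 → ψ = 0.2989
  ψ = 0.2989: g = -0.00037, g' = -0.3202 → ψ = 0.2977
Converged at ψ = 0.2977.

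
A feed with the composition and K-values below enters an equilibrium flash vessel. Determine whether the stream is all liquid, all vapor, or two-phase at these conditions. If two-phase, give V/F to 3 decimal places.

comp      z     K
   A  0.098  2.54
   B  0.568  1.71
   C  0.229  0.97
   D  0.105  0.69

all vapor

ΣzᵢKᵢ = 1.515; Σzᵢ/Kᵢ = 0.759.
Since Σzᵢ/Kᵢ < 1 the mixture is above its dew point — single vapor phase.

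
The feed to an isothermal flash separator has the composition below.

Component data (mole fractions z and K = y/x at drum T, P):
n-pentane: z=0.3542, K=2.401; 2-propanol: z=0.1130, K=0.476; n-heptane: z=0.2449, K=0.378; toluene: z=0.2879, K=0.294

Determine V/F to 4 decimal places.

V/F = 0.0901

Rachford–Rice: g(V/F) = Σ zᵢ(Kᵢ−1)/(1+V/F(Kᵢ−1)) = 0.
Feasibility: ΣzᵢKᵢ = 1.0814, Σzᵢ/Kᵢ = 2.0121 — both > 1, two phases present.
Newton–Raphson from V/F = 0.58:
  V/F = 0.5800: g = -0.39379, g' = -0.9190 → V/F = 0.1515
  V/F = 0.1515: g = -0.05076, g' = -0.8051 → V/F = 0.0885
  V/F = 0.0885: g = 0.00142, g' = -0.8538 → V/F = 0.0901
Converged at V/F = 0.0901.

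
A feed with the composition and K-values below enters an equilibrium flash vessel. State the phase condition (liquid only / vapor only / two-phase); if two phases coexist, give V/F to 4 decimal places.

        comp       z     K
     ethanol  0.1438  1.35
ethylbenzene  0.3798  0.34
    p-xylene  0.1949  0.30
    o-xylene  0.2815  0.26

liquid only

ΣzᵢKᵢ = 0.4549; Σzᵢ/Kᵢ = 2.9559.
Since ΣzᵢKᵢ < 1 the mixture is below its bubble point — single liquid phase.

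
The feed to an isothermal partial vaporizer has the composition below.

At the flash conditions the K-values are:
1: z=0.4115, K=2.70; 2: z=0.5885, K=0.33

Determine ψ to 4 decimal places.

Rachford–Rice: g(ψ) = Σ zᵢ(Kᵢ−1)/(1+ψ(Kᵢ−1)) = 0.
g(0) = ΣzᵢKᵢ − 1 = 0.3053 and g(1) = 1 − Σzᵢ/Kᵢ = -0.9357, so a root lies in (0, 1).
Binary case is linear: z₁(K₁−1)(1+ψ(K₂−1)) + z₂(K₂−1)(1+ψ(K₁−1)) = 0
⇒ ψ = [z₁(K₁−1)+z₂(K₂−1)] / [−(K₁−1)(K₂−1)] = 0.30526/1.13900 = 0.2680

ψ = 0.2680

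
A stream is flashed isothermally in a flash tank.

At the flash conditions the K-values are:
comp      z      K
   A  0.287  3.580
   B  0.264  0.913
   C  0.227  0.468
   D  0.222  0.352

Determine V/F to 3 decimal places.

Material balance + equilibrium reduce to Σ zᵢ(Kᵢ−1)/(1+V/F(Kᵢ−1)) = 0.
Check two-phase: ΣzᵢKᵢ = 1.453 > 1 and Σzᵢ/Kᵢ = 1.485 > 1, so g(0) = 0.453 > 0 and g(1) = -0.485 < 0.
Newton–Raphson from V/F = 0.67:
  V/F = 0.670: g = -0.1949, g' = -0.705 → V/F = 0.394
  V/F = 0.394: g = -0.0022, g' = -0.743 → V/F = 0.391
Converged at V/F = 0.391.

V/F = 0.391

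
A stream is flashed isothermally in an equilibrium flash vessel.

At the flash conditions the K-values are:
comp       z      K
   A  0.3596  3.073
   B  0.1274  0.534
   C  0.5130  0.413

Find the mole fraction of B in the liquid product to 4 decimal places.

x_B = 0.1505

Rachford–Rice: g(V/F) = Σ zᵢ(Kᵢ−1)/(1+V/F(Kᵢ−1)) = 0.
Check two-phase: ΣzᵢKᵢ = 1.3850 > 1 and Σzᵢ/Kᵢ = 1.5977 > 1, so g(0) = 0.3850 > 0 and g(1) = -0.5977 < 0.
Newton–Raphson from V/F = 0.53:
  V/F = 0.5300: g = -0.16077, g' = -0.7721 → V/F = 0.3218
  V/F = 0.3218: g = 0.00607, g' = -0.8630 → V/F = 0.3288
Converged at V/F = 0.3288.
Compositions from xᵢ = zᵢ/(1+V/F(Kᵢ−1)), yᵢ = Kᵢxᵢ:
  A: x = 0.2138, y = 0.6571
  B: x = 0.1505, y = 0.0803
  C: x = 0.6357, y = 0.2625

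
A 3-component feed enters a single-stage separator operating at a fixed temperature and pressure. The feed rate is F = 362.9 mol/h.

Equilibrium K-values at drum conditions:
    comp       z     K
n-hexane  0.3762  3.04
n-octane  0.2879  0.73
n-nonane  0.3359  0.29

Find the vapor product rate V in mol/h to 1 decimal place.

V = 146.2 mol/h

Let ψ = V/F and solve Σ zᵢ(Kᵢ−1)/(1+ψ(Kᵢ−1)) = 0.
g(0) = ΣzᵢKᵢ − 1 = 0.4512 and g(1) = 1 − Σzᵢ/Kᵢ = -0.6764, so a root lies in (0, 1).
Iterate (Newton) starting at ψ = 0.53:
  ψ = 0.5300: g = -0.10434, g' = -0.8253 → ψ = 0.4036
  ψ = 0.4036: g = -0.00060, g' = -0.8300 → ψ = 0.4029
Converged at ψ = 0.4029.
Then V = ψ·F = 0.4029·362.9 = 146.2 mol/h and L = F − V = 216.7 mol/h.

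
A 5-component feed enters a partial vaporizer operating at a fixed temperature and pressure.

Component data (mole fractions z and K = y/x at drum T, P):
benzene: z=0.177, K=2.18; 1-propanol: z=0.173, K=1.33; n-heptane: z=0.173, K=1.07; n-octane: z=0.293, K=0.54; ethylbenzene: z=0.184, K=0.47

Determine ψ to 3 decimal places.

ψ = 0.129

Rachford–Rice: g(ψ) = Σ zᵢ(Kᵢ−1)/(1+ψ(Kᵢ−1)) = 0.
g(0) = ΣzᵢKᵢ − 1 = 0.046 and g(1) = 1 − Σzᵢ/Kᵢ = -0.307, so a root lies in (0, 1).
Newton–Raphson from ψ = 0.5:
  ψ = 0.500: g = -0.1157, g' = -0.312 → ψ = 0.130
  ψ = 0.130: g = -0.0002, g' = -0.333 → ψ = 0.129
Converged at ψ = 0.129.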